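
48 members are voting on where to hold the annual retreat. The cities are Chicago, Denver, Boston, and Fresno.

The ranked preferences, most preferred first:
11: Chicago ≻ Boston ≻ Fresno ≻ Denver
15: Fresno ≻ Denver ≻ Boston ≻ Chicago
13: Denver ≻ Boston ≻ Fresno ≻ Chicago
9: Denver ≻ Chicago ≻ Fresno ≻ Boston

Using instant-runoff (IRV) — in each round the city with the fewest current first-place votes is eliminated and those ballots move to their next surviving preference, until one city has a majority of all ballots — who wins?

Fresno

Round 1: Chicago 11, Denver 22, Boston 0, Fresno 15. Boston eliminated.
Round 2: Chicago 11, Denver 22, Fresno 15. Chicago eliminated.
Round 3: Denver 22, Fresno 26. Fresno has a majority (≥25).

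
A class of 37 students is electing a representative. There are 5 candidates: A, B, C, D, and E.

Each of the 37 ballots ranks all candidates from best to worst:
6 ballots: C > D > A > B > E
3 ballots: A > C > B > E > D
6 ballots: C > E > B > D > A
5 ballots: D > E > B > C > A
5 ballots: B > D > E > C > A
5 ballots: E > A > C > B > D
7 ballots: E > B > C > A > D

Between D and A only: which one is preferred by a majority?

D

D is ranked above A on 22 ballots; A above D on 15.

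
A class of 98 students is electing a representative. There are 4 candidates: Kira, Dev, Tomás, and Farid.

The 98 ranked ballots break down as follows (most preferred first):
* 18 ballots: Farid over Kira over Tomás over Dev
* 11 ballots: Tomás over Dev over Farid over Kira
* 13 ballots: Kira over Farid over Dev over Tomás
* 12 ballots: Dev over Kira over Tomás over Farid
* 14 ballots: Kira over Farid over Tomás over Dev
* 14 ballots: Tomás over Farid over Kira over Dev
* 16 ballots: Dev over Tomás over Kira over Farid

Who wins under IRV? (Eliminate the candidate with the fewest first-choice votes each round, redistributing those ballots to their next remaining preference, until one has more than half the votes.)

Round 1: Kira 27, Dev 28, Tomás 25, Farid 18. Farid eliminated.
Round 2: Kira 45, Dev 28, Tomás 25. Tomás eliminated.
Round 3: Kira 59, Dev 39. Kira has a majority (≥50).

Kira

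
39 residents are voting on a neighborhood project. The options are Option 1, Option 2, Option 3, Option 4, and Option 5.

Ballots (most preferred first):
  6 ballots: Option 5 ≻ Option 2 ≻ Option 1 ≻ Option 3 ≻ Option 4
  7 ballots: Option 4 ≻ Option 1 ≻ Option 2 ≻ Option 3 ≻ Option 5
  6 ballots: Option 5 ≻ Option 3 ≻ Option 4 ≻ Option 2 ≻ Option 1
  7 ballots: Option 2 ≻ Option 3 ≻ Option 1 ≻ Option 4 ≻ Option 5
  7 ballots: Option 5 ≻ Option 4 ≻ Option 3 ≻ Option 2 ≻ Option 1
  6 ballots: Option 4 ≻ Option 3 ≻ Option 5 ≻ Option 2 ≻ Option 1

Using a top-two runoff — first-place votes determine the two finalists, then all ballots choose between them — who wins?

Option 4

Round 1 first-place votes: Option 1 0, Option 2 7, Option 3 0, Option 4 13, Option 5 19. Option 5 and Option 4 advance.
Runoff: Option 5 is ranked above Option 4 on 19 ballots, Option 4 above Option 5 on 20.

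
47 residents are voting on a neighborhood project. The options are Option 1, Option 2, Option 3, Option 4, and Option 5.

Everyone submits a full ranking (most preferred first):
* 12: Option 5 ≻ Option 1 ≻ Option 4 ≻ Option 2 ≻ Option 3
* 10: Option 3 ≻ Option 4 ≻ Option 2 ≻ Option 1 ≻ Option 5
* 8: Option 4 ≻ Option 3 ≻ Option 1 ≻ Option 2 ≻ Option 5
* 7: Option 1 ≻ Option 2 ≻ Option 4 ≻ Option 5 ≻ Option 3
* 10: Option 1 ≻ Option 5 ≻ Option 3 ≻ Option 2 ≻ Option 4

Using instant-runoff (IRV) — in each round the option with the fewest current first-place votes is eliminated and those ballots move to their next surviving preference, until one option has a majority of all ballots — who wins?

Round 1: Option 1 17, Option 2 0, Option 3 10, Option 4 8, Option 5 12. Option 2 eliminated.
Round 2: Option 1 17, Option 3 10, Option 4 8, Option 5 12. Option 4 eliminated.
Round 3: Option 1 17, Option 3 18, Option 5 12. Option 5 eliminated.
Round 4: Option 1 29, Option 3 18. Option 1 has a majority (≥24).

Option 1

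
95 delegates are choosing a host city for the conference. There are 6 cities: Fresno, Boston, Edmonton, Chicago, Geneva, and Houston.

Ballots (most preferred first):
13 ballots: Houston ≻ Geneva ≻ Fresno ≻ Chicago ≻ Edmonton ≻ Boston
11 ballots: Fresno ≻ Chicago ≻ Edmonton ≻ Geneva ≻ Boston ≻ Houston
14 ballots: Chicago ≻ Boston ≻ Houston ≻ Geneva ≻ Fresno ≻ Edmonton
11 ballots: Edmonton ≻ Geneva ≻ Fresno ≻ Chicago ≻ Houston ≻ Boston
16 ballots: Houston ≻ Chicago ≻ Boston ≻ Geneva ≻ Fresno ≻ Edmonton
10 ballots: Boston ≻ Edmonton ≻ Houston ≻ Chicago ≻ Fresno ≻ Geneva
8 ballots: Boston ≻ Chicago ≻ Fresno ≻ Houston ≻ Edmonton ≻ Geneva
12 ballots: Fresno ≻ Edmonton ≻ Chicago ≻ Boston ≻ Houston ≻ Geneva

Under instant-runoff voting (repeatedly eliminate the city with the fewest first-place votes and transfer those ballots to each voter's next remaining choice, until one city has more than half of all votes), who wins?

Boston

Round 1: Fresno 23, Boston 18, Edmonton 11, Chicago 14, Geneva 0, Houston 29. Geneva eliminated.
Round 2: Fresno 23, Boston 18, Edmonton 11, Chicago 14, Houston 29. Edmonton eliminated.
Round 3: Fresno 34, Boston 18, Chicago 14, Houston 29. Chicago eliminated.
Round 4: Fresno 34, Boston 32, Houston 29. Houston eliminated.
Round 5: Fresno 47, Boston 48. Boston has a majority (≥48).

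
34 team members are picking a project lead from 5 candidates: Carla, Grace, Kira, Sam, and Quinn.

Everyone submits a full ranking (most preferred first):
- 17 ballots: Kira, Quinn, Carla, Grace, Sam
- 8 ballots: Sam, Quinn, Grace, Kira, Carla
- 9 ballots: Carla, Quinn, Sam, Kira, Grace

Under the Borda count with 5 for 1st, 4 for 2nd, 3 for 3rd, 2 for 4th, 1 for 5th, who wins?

Carla: 17×3 + 8×1 + 9×5 = 104
Grace: 17×2 + 8×3 + 9×1 = 67
Kira: 17×5 + 8×2 + 9×2 = 119
Sam: 17×1 + 8×5 + 9×3 = 84
Quinn: 17×4 + 8×4 + 9×4 = 136

Quinn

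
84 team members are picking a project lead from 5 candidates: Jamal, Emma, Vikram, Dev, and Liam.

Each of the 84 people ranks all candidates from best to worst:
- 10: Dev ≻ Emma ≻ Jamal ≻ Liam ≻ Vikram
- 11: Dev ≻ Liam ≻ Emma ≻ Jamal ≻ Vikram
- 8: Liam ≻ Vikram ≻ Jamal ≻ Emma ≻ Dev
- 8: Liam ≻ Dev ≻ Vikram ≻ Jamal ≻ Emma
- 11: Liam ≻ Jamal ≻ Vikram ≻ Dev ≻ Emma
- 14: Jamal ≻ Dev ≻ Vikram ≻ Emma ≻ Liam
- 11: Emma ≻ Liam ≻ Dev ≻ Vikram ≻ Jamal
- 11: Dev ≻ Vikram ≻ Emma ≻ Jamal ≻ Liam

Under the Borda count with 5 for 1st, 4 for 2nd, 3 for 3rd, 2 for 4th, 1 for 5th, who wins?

Dev

Jamal: 10×3 + 11×2 + 8×3 + 8×2 + 11×4 + 14×5 + 11×1 + 11×2 = 239
Emma: 10×4 + 11×3 + 8×2 + 8×1 + 11×1 + 14×2 + 11×5 + 11×3 = 224
Vikram: 10×1 + 11×1 + 8×4 + 8×3 + 11×3 + 14×3 + 11×2 + 11×4 = 218
Dev: 10×5 + 11×5 + 8×1 + 8×4 + 11×2 + 14×4 + 11×3 + 11×5 = 311
Liam: 10×2 + 11×4 + 8×5 + 8×5 + 11×5 + 14×1 + 11×4 + 11×1 = 268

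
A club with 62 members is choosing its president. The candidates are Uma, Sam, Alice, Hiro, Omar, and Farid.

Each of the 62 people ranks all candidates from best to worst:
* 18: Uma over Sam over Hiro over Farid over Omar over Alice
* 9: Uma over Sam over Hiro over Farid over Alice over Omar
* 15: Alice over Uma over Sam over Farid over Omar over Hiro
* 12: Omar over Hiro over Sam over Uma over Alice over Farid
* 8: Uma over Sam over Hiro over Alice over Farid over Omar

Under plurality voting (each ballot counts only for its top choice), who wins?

Uma

First-place votes: Uma 35, Sam 0, Alice 15, Hiro 0, Omar 12, Farid 0.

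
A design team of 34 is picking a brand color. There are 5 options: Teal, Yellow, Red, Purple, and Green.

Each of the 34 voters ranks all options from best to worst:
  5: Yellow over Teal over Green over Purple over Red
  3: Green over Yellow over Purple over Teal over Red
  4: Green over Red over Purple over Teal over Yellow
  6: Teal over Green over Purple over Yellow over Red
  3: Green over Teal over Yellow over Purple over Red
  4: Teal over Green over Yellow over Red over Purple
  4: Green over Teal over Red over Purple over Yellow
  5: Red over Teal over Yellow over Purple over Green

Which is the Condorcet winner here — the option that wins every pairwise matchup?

Teal

Teal vs Yellow: 26–8
Teal vs Red: 25–9
Teal vs Purple: 27–7
Teal vs Green: 20–14
Teal beats every other option.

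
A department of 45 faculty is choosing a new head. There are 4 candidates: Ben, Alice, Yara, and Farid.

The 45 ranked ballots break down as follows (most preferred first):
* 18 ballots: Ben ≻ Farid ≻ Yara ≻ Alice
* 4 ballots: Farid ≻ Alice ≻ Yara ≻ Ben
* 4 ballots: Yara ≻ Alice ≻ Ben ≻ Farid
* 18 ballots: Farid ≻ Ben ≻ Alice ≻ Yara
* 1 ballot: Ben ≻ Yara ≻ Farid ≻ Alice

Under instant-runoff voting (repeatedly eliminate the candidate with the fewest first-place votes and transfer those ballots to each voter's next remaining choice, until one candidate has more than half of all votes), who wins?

Ben

Round 1: Ben 19, Alice 0, Yara 4, Farid 22. Alice eliminated.
Round 2: Ben 19, Yara 4, Farid 22. Yara eliminated.
Round 3: Ben 23, Farid 22. Ben has a majority (≥23).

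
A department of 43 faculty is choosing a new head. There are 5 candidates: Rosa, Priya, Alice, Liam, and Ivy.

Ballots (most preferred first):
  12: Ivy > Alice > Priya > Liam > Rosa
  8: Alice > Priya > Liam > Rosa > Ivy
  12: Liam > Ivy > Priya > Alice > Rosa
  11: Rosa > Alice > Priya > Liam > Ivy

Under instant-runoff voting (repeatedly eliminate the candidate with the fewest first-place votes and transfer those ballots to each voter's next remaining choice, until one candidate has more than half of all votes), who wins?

Liam

Round 1: Rosa 11, Priya 0, Alice 8, Liam 12, Ivy 12. Priya eliminated.
Round 2: Rosa 11, Alice 8, Liam 12, Ivy 12. Alice eliminated.
Round 3: Rosa 11, Liam 20, Ivy 12. Rosa eliminated.
Round 4: Liam 31, Ivy 12. Liam has a majority (≥22).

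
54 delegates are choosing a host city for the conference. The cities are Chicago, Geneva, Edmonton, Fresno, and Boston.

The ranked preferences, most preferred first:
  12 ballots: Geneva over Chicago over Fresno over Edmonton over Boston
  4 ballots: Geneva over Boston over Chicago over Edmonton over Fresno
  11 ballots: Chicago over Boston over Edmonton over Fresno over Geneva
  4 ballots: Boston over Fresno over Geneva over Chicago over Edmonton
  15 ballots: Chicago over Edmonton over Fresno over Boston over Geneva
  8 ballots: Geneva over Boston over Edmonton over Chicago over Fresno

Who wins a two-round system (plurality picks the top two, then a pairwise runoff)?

Geneva

Round 1 first-place votes: Chicago 26, Geneva 24, Edmonton 0, Fresno 0, Boston 4. Chicago and Geneva advance.
Runoff: Chicago is ranked above Geneva on 26 ballots, Geneva above Chicago on 28.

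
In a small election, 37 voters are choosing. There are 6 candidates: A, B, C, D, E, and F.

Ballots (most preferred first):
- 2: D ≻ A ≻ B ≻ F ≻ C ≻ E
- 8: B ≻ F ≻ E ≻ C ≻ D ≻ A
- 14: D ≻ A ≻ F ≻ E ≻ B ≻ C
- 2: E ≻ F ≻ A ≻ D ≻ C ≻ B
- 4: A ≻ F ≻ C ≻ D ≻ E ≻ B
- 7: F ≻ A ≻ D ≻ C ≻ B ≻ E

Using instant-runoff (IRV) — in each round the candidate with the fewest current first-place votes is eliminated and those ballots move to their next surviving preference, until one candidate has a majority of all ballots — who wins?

Round 1: A 4, B 8, C 0, D 16, E 2, F 7. C eliminated.
Round 2: A 4, B 8, D 16, E 2, F 7. E eliminated.
Round 3: A 4, B 8, D 16, F 9. A eliminated.
Round 4: B 8, D 16, F 13. B eliminated.
Round 5: D 16, F 21. F has a majority (≥19).

F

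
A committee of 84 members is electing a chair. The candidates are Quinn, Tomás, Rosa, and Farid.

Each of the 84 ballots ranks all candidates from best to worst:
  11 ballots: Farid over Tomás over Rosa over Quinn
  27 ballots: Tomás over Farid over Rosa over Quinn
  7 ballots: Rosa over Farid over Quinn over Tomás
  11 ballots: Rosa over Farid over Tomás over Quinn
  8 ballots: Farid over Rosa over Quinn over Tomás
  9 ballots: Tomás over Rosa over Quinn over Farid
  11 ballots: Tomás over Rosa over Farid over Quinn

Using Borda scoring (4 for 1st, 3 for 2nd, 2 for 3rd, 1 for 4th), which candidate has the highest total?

Tomás

Quinn: 11×1 + 27×1 + 7×2 + 11×1 + 8×2 + 9×2 + 11×1 = 108
Tomás: 11×3 + 27×4 + 7×1 + 11×2 + 8×1 + 9×4 + 11×4 = 258
Rosa: 11×2 + 27×2 + 7×4 + 11×4 + 8×3 + 9×3 + 11×3 = 232
Farid: 11×4 + 27×3 + 7×3 + 11×3 + 8×4 + 9×1 + 11×2 = 242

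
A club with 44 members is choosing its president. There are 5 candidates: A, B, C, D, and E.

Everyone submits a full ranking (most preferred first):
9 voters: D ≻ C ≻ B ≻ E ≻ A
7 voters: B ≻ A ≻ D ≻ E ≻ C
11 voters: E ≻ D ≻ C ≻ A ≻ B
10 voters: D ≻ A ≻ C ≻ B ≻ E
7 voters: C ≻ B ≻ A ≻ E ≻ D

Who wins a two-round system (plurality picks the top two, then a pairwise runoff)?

Round 1 first-place votes: A 0, B 7, C 7, D 19, E 11. D and E advance.
Runoff: D is ranked above E on 26 ballots, E above D on 18.

D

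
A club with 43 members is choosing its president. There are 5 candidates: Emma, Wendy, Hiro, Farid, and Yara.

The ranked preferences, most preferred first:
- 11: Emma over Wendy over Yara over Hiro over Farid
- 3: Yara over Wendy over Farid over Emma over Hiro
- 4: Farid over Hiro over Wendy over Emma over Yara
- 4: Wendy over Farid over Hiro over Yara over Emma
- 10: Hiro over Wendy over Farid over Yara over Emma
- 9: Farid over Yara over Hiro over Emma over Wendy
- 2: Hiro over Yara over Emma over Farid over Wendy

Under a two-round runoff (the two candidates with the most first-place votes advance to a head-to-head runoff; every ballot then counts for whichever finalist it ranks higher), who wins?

Hiro

Round 1 first-place votes: Emma 11, Wendy 4, Hiro 12, Farid 13, Yara 3. Farid and Hiro advance.
Runoff: Farid is ranked above Hiro on 20 ballots, Hiro above Farid on 23.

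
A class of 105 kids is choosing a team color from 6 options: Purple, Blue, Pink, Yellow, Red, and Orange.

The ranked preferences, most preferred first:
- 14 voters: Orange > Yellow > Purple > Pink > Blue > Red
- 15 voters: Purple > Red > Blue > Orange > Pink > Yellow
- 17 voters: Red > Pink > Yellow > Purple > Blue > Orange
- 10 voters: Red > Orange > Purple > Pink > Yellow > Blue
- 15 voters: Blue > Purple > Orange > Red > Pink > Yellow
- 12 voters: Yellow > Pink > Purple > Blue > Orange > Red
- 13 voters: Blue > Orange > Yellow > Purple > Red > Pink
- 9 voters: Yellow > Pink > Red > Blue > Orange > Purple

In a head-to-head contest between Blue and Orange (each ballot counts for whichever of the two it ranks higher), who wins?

Blue is ranked above Orange on 81 ballots; Orange above Blue on 24.

Blue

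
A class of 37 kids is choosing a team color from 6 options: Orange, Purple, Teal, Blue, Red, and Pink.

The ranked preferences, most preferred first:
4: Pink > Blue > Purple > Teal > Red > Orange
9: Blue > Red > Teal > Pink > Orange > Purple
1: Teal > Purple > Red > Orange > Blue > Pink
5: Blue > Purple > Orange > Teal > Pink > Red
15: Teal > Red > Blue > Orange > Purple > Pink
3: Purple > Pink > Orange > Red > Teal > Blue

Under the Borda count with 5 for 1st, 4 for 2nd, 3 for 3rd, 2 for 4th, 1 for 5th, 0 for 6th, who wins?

Orange: 4×0 + 9×1 + 1×2 + 5×3 + 15×2 + 3×3 = 65
Purple: 4×3 + 9×0 + 1×4 + 5×4 + 15×1 + 3×5 = 66
Teal: 4×2 + 9×3 + 1×5 + 5×2 + 15×5 + 3×1 = 128
Blue: 4×4 + 9×5 + 1×1 + 5×5 + 15×3 + 3×0 = 132
Red: 4×1 + 9×4 + 1×3 + 5×0 + 15×4 + 3×2 = 109
Pink: 4×5 + 9×2 + 1×0 + 5×1 + 15×0 + 3×4 = 55

Blue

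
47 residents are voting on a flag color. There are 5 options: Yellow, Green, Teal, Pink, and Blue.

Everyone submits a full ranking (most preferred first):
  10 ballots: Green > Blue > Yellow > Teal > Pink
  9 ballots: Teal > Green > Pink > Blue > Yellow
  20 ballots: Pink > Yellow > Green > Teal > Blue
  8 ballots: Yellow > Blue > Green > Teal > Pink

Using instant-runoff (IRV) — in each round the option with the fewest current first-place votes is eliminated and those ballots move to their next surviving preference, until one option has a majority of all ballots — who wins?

Round 1: Yellow 8, Green 10, Teal 9, Pink 20, Blue 0. Blue eliminated.
Round 2: Yellow 8, Green 10, Teal 9, Pink 20. Yellow eliminated.
Round 3: Green 18, Teal 9, Pink 20. Teal eliminated.
Round 4: Green 27, Pink 20. Green has a majority (≥24).

Green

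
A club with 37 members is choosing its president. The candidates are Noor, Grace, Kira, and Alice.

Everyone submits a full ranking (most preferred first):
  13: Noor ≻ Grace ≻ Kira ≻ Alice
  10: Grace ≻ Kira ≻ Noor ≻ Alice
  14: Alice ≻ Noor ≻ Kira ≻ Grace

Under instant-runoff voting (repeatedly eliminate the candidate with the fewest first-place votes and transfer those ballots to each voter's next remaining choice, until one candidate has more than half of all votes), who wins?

Round 1: Noor 13, Grace 10, Kira 0, Alice 14. Kira eliminated.
Round 2: Noor 13, Grace 10, Alice 14. Grace eliminated.
Round 3: Noor 23, Alice 14. Noor has a majority (≥19).

Noor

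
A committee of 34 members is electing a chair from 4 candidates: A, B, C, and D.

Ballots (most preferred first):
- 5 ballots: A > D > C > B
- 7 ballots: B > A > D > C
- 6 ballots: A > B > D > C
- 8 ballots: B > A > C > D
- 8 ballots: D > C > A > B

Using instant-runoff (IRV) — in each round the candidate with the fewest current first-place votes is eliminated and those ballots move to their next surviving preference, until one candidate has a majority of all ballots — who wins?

A

Round 1: A 11, B 15, C 0, D 8. C eliminated.
Round 2: A 11, B 15, D 8. D eliminated.
Round 3: A 19, B 15. A has a majority (≥18).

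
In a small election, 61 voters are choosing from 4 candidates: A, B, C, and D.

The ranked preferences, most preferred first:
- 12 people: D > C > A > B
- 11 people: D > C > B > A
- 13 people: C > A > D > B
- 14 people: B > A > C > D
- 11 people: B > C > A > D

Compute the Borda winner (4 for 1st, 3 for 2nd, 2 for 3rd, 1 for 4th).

A: 12×2 + 11×1 + 13×3 + 14×3 + 11×2 = 138
B: 12×1 + 11×2 + 13×1 + 14×4 + 11×4 = 147
C: 12×3 + 11×3 + 13×4 + 14×2 + 11×3 = 182
D: 12×4 + 11×4 + 13×2 + 14×1 + 11×1 = 143

C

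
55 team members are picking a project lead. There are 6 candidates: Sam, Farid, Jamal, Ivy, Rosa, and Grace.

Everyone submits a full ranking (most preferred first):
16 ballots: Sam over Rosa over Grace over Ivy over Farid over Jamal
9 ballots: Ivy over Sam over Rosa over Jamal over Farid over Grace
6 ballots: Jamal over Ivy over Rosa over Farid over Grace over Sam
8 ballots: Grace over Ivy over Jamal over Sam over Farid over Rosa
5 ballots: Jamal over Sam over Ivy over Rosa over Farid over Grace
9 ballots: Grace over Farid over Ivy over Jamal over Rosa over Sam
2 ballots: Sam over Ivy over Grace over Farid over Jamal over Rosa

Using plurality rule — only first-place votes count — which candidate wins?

First-place votes: Sam 18, Farid 0, Jamal 11, Ivy 9, Rosa 0, Grace 17.

Sam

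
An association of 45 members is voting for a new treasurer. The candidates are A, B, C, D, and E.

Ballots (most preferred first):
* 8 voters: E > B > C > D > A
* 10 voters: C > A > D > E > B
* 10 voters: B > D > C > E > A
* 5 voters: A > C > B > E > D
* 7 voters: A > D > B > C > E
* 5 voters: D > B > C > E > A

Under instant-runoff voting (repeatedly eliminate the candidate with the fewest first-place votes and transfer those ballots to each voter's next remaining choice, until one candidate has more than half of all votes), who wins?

B

Round 1: A 12, B 10, C 10, D 5, E 8. D eliminated.
Round 2: A 12, B 15, C 10, E 8. E eliminated.
Round 3: A 12, B 23, C 10. B has a majority (≥23).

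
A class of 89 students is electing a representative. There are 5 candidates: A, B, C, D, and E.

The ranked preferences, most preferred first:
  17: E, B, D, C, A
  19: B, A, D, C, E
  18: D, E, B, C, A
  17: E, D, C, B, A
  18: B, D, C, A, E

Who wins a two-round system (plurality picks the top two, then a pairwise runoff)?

Round 1 first-place votes: A 0, B 37, C 0, D 18, E 34. B and E advance.
Runoff: B is ranked above E on 37 ballots, E above B on 52.

E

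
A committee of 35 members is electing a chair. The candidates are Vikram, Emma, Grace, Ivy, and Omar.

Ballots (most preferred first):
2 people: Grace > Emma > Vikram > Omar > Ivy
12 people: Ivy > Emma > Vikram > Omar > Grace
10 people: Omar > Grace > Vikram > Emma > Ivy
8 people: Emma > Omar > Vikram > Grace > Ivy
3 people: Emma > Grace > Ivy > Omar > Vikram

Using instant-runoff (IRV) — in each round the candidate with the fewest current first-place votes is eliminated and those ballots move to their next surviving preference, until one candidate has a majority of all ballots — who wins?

Round 1: Vikram 0, Emma 11, Grace 2, Ivy 12, Omar 10. Vikram eliminated.
Round 2: Emma 11, Grace 2, Ivy 12, Omar 10. Grace eliminated.
Round 3: Emma 13, Ivy 12, Omar 10. Omar eliminated.
Round 4: Emma 23, Ivy 12. Emma has a majority (≥18).

Emma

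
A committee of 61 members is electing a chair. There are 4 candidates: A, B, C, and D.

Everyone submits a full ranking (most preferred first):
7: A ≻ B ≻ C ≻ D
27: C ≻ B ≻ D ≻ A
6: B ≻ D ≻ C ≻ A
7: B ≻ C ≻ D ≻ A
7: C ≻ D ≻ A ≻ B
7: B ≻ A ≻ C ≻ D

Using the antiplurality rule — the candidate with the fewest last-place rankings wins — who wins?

C

Last-place votes: A 40, B 7, C 0, D 14.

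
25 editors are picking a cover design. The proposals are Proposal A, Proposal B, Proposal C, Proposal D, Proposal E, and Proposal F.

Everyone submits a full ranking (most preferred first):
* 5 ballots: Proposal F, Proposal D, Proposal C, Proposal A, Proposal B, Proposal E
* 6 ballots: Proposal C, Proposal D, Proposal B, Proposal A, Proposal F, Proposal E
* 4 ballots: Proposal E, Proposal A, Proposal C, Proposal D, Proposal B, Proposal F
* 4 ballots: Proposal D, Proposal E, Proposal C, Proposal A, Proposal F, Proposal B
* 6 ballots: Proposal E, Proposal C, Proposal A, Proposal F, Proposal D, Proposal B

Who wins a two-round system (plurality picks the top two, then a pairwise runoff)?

Round 1 first-place votes: Proposal A 0, Proposal B 0, Proposal C 6, Proposal D 4, Proposal E 10, Proposal F 5. Proposal E and Proposal C advance.
Runoff: Proposal E is ranked above Proposal C on 14 ballots, Proposal C above Proposal E on 11.

Proposal E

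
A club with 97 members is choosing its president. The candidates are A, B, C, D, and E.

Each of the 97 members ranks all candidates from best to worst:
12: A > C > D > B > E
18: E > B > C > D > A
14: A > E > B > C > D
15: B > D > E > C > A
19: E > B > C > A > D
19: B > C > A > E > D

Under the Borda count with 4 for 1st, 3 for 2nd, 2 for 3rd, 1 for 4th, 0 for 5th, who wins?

B

A: 12×4 + 18×0 + 14×4 + 15×0 + 19×1 + 19×2 = 161
B: 12×1 + 18×3 + 14×2 + 15×4 + 19×3 + 19×4 = 287
C: 12×3 + 18×2 + 14×1 + 15×1 + 19×2 + 19×3 = 196
D: 12×2 + 18×1 + 14×0 + 15×3 + 19×0 + 19×0 = 87
E: 12×0 + 18×4 + 14×3 + 15×2 + 19×4 + 19×1 = 239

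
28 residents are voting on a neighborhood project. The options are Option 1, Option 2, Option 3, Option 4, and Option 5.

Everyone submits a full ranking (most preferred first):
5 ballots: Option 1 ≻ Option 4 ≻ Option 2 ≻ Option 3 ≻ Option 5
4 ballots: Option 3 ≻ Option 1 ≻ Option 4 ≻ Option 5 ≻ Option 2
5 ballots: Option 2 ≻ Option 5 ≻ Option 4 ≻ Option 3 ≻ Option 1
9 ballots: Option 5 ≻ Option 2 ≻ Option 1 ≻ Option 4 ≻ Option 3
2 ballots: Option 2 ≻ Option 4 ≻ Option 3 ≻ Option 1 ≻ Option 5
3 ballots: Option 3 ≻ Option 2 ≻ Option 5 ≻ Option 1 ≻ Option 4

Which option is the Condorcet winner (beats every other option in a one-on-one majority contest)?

Option 2 vs Option 1: 19–9
Option 2 vs Option 3: 21–7
Option 2 vs Option 4: 19–9
Option 2 vs Option 5: 15–13
Option 2 beats every other option.

Option 2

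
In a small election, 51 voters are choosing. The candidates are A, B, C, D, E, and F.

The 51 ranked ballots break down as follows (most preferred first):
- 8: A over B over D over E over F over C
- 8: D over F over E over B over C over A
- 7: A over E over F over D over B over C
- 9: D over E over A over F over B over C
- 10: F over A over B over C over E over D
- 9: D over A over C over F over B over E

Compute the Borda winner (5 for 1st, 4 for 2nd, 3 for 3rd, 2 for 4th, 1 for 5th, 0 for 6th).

A: 8×5 + 8×0 + 7×5 + 9×3 + 10×4 + 9×4 = 178
B: 8×4 + 8×2 + 7×1 + 9×1 + 10×3 + 9×1 = 103
C: 8×0 + 8×1 + 7×0 + 9×0 + 10×2 + 9×3 = 55
D: 8×3 + 8×5 + 7×2 + 9×5 + 10×0 + 9×5 = 168
E: 8×2 + 8×3 + 7×4 + 9×4 + 10×1 + 9×0 = 114
F: 8×1 + 8×4 + 7×3 + 9×2 + 10×5 + 9×2 = 147

A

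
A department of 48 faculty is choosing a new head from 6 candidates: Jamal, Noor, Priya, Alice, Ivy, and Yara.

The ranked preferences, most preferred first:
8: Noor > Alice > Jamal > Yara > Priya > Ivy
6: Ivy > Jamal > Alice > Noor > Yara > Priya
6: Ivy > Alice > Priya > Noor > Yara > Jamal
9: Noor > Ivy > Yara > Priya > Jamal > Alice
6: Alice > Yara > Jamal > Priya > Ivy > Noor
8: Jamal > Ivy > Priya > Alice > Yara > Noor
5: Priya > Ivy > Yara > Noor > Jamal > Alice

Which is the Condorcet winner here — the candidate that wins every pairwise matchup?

Ivy vs Jamal: 26–22
Ivy vs Noor: 31–17
Ivy vs Priya: 29–19
Ivy vs Alice: 34–14
Ivy vs Yara: 34–14
Ivy beats every other candidate.

Ivy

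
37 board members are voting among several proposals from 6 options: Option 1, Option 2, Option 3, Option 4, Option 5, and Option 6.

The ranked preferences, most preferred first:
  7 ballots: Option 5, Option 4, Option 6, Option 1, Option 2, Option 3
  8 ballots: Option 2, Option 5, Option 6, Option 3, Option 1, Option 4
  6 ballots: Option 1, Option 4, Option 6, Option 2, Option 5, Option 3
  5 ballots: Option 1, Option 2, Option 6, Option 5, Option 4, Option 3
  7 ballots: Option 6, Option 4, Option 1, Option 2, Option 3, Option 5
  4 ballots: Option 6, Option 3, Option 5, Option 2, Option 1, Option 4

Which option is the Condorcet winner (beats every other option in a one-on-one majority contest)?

Option 6

Option 6 vs Option 1: 26–11
Option 6 vs Option 2: 24–13
Option 6 vs Option 3: 37–0
Option 6 vs Option 4: 24–13
Option 6 vs Option 5: 22–15
Option 6 beats every other option.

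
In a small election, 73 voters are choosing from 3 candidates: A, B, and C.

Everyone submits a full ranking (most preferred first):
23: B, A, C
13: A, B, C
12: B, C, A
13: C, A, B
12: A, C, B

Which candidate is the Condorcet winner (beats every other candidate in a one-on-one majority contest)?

A vs B: 38–35
A vs C: 48–25
A beats every other candidate.

A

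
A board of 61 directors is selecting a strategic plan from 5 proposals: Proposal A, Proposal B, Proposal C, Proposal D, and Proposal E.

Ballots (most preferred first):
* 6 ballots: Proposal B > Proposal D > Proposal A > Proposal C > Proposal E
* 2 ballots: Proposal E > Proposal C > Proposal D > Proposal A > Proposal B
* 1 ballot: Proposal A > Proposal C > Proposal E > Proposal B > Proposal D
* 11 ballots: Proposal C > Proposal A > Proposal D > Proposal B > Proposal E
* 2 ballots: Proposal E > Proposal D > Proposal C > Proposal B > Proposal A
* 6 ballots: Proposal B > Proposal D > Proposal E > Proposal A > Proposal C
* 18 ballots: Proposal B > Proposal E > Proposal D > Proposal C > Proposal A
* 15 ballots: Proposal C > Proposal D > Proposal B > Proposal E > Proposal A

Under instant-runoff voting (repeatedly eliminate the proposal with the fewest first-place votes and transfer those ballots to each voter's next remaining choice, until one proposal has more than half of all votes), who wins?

Round 1: Proposal A 1, Proposal B 30, Proposal C 26, Proposal D 0, Proposal E 4. Proposal D eliminated.
Round 2: Proposal A 1, Proposal B 30, Proposal C 26, Proposal E 4. Proposal A eliminated.
Round 3: Proposal B 30, Proposal C 27, Proposal E 4. Proposal E eliminated.
Round 4: Proposal B 30, Proposal C 31. Proposal C has a majority (≥31).

Proposal C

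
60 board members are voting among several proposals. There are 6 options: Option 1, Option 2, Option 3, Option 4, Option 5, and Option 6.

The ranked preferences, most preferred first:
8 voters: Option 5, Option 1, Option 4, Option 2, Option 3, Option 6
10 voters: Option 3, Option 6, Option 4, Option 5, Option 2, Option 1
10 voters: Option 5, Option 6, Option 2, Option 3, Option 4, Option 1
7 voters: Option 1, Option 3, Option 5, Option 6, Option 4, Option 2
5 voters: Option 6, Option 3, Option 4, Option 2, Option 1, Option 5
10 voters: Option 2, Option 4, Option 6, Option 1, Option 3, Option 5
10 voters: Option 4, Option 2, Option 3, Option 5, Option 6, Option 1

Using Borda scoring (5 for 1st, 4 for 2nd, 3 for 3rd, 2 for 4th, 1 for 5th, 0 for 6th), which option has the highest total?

Option 1: 8×4 + 10×0 + 10×0 + 7×5 + 5×1 + 10×2 + 10×0 = 92
Option 2: 8×2 + 10×1 + 10×3 + 7×0 + 5×2 + 10×5 + 10×4 = 156
Option 3: 8×1 + 10×5 + 10×2 + 7×4 + 5×4 + 10×1 + 10×3 = 166
Option 4: 8×3 + 10×3 + 10×1 + 7×1 + 5×3 + 10×4 + 10×5 = 176
Option 5: 8×5 + 10×2 + 10×5 + 7×3 + 5×0 + 10×0 + 10×2 = 151
Option 6: 8×0 + 10×4 + 10×4 + 7×2 + 5×5 + 10×3 + 10×1 = 159

Option 4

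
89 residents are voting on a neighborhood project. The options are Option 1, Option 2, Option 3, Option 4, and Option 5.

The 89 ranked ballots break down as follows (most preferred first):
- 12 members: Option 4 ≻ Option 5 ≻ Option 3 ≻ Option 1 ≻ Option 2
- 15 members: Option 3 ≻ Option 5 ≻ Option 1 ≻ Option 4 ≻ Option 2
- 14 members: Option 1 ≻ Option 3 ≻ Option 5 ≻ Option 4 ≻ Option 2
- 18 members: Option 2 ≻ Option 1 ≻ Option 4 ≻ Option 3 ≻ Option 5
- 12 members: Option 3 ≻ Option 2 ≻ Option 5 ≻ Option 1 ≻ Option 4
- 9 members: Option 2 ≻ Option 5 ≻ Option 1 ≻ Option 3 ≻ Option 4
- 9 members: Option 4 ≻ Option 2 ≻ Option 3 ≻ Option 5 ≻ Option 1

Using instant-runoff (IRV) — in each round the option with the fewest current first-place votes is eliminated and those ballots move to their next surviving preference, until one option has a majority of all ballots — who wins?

Option 3

Round 1: Option 1 14, Option 2 27, Option 3 27, Option 4 21, Option 5 0. Option 5 eliminated.
Round 2: Option 1 14, Option 2 27, Option 3 27, Option 4 21. Option 1 eliminated.
Round 3: Option 2 27, Option 3 41, Option 4 21. Option 4 eliminated.
Round 4: Option 2 36, Option 3 53. Option 3 has a majority (≥45).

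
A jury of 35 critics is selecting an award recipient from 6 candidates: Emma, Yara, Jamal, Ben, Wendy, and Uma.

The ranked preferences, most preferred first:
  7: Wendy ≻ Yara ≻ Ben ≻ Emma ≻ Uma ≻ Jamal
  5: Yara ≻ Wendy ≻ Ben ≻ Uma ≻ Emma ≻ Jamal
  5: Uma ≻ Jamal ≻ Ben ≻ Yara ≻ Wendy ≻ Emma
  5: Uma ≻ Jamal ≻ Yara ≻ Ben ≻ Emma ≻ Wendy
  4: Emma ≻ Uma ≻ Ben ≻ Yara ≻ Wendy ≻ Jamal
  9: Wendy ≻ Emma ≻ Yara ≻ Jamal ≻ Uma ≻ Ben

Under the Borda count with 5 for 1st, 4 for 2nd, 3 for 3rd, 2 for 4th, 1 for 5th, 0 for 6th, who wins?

Yara

Emma: 7×2 + 5×1 + 5×0 + 5×1 + 4×5 + 9×4 = 80
Yara: 7×4 + 5×5 + 5×2 + 5×3 + 4×2 + 9×3 = 113
Jamal: 7×0 + 5×0 + 5×4 + 5×4 + 4×0 + 9×2 = 58
Ben: 7×3 + 5×3 + 5×3 + 5×2 + 4×3 + 9×0 = 73
Wendy: 7×5 + 5×4 + 5×1 + 5×0 + 4×1 + 9×5 = 109
Uma: 7×1 + 5×2 + 5×5 + 5×5 + 4×4 + 9×1 = 92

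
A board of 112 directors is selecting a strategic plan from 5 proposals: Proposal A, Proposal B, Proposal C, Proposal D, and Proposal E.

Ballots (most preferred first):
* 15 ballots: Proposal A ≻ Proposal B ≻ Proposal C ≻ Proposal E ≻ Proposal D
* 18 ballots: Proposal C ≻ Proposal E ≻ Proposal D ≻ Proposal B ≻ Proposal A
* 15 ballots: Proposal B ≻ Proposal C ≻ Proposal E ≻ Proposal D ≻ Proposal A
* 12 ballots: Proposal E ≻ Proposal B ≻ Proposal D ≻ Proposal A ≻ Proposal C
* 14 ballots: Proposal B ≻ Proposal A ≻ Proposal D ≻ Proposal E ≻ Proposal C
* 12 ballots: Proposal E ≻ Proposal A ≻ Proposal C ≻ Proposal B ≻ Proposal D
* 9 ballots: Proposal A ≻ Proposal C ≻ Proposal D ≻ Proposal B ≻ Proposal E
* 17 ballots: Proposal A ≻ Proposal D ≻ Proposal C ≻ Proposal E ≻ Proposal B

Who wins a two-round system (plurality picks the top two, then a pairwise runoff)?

Round 1 first-place votes: Proposal A 41, Proposal B 29, Proposal C 18, Proposal D 0, Proposal E 24. Proposal A and Proposal B advance.
Runoff: Proposal A is ranked above Proposal B on 53 ballots, Proposal B above Proposal A on 59.

Proposal B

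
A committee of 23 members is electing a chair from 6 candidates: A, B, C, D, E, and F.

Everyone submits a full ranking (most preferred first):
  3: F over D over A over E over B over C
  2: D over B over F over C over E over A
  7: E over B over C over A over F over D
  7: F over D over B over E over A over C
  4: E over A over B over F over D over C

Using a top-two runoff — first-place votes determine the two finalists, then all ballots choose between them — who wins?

F

Round 1 first-place votes: A 0, B 0, C 0, D 2, E 11, F 10. E and F advance.
Runoff: E is ranked above F on 11 ballots, F above E on 12.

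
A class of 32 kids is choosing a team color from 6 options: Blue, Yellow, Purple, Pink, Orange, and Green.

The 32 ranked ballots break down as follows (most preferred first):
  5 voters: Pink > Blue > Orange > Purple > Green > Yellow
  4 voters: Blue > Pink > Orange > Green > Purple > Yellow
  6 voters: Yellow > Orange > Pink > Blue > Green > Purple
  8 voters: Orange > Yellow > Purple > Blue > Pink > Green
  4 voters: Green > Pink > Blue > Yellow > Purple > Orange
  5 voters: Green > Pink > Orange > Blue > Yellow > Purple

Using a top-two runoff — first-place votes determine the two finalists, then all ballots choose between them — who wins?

Round 1 first-place votes: Blue 4, Yellow 6, Purple 0, Pink 5, Orange 8, Green 9. Green and Orange advance.
Runoff: Green is ranked above Orange on 9 ballots, Orange above Green on 23.

Orange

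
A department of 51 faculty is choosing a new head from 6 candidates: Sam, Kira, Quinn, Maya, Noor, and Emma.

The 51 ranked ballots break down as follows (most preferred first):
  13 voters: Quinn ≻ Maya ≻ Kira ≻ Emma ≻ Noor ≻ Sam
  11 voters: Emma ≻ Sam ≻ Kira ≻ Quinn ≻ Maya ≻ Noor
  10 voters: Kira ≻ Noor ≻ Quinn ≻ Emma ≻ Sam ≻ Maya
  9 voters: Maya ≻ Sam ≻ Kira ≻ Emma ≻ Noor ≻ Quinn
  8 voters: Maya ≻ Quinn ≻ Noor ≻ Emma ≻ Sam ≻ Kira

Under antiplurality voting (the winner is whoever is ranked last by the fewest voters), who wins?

Emma

Last-place votes: Sam 13, Kira 8, Quinn 9, Maya 10, Noor 11, Emma 0.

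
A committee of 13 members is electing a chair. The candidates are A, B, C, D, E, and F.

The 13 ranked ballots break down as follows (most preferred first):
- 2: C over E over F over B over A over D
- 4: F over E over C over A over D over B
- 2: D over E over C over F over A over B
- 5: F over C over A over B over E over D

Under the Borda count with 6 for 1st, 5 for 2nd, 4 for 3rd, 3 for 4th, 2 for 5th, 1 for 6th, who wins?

F

A: 2×2 + 4×3 + 2×2 + 5×4 = 40
B: 2×3 + 4×1 + 2×1 + 5×3 = 27
C: 2×6 + 4×4 + 2×4 + 5×5 = 61
D: 2×1 + 4×2 + 2×6 + 5×1 = 27
E: 2×5 + 4×5 + 2×5 + 5×2 = 50
F: 2×4 + 4×6 + 2×3 + 5×6 = 68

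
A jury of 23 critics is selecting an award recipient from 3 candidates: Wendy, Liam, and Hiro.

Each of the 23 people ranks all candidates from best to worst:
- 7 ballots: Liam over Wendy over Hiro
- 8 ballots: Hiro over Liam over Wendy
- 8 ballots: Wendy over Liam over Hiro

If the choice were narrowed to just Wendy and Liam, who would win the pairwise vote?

Liam

Wendy is ranked above Liam on 8 ballots; Liam above Wendy on 15.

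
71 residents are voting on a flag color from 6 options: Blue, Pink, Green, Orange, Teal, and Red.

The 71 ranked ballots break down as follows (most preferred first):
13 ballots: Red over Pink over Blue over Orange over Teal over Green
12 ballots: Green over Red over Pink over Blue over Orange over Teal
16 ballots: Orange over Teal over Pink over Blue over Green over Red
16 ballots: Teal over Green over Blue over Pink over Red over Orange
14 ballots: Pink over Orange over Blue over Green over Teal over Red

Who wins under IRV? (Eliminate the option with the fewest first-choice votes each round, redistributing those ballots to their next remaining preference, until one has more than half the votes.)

Round 1: Blue 0, Pink 14, Green 12, Orange 16, Teal 16, Red 13. Blue eliminated.
Round 2: Pink 14, Green 12, Orange 16, Teal 16, Red 13. Green eliminated.
Round 3: Pink 14, Orange 16, Teal 16, Red 25. Pink eliminated.
Round 4: Orange 30, Teal 16, Red 25. Teal eliminated.
Round 5: Orange 30, Red 41. Red has a majority (≥36).

Red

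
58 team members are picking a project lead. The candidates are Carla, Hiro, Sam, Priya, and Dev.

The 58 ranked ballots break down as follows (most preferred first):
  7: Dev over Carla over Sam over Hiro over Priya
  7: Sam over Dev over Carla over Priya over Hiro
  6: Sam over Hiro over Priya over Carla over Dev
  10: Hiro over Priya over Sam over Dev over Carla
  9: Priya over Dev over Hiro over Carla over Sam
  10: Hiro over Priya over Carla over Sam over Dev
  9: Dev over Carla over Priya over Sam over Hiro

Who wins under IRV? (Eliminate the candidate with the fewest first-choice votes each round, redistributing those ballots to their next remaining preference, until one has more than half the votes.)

Round 1: Carla 0, Hiro 20, Sam 13, Priya 9, Dev 16. Carla eliminated.
Round 2: Hiro 20, Sam 13, Priya 9, Dev 16. Priya eliminated.
Round 3: Hiro 20, Sam 13, Dev 25. Sam eliminated.
Round 4: Hiro 26, Dev 32. Dev has a majority (≥30).

Dev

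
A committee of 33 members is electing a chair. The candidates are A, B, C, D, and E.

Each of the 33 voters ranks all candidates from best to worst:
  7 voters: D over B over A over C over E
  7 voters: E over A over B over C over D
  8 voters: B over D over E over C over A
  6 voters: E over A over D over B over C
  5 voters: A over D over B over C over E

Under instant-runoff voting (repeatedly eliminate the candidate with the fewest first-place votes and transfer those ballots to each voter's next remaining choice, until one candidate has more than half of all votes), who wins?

Round 1: A 5, B 8, C 0, D 7, E 13. C eliminated.
Round 2: A 5, B 8, D 7, E 13. A eliminated.
Round 3: B 8, D 12, E 13. B eliminated.
Round 4: D 20, E 13. D has a majority (≥17).

D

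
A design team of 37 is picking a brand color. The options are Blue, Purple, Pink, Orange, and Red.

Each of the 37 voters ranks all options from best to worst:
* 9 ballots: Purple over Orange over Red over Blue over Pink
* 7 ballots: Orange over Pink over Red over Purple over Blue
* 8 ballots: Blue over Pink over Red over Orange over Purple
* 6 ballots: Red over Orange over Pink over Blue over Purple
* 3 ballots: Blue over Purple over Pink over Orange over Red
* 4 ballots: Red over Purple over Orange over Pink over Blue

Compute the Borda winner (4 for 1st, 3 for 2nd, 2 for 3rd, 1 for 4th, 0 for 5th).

Blue: 9×1 + 7×0 + 8×4 + 6×1 + 3×4 + 4×0 = 59
Purple: 9×4 + 7×1 + 8×0 + 6×0 + 3×3 + 4×3 = 64
Pink: 9×0 + 7×3 + 8×3 + 6×2 + 3×2 + 4×1 = 67
Orange: 9×3 + 7×4 + 8×1 + 6×3 + 3×1 + 4×2 = 92
Red: 9×2 + 7×2 + 8×2 + 6×4 + 3×0 + 4×4 = 88

Orange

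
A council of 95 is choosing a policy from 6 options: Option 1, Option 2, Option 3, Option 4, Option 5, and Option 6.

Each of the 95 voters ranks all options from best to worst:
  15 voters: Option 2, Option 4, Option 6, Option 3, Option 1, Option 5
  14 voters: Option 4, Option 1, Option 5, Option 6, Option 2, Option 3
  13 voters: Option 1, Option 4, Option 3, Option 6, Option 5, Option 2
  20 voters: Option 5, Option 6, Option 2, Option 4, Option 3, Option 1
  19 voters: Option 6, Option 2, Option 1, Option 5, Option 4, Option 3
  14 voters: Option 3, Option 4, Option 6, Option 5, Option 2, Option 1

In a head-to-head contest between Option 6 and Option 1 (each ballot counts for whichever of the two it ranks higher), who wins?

Option 6 is ranked above Option 1 on 68 ballots; Option 1 above Option 6 on 27.

Option 6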